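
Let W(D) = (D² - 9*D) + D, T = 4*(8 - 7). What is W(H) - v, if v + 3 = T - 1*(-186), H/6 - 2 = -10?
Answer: 2501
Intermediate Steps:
T = 4 (T = 4*1 = 4)
H = -48 (H = 12 + 6*(-10) = 12 - 60 = -48)
W(D) = D² - 8*D
v = 187 (v = -3 + (4 - 1*(-186)) = -3 + (4 + 186) = -3 + 190 = 187)
W(H) - v = -48*(-8 - 48) - 1*187 = -48*(-56) - 187 = 2688 - 187 = 2501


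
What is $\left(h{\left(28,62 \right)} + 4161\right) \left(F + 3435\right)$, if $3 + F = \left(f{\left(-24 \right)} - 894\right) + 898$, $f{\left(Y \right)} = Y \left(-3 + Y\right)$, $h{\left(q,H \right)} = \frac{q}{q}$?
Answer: $16997608$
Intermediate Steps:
$h{\left(q,H \right)} = 1$
$F = 649$ ($F = -3 - \left(-4 + 24 \left(-3 - 24\right)\right) = -3 + \left(\left(\left(-24\right) \left(-27\right) - 894\right) + 898\right) = -3 + \left(\left(648 - 894\right) + 898\right) = -3 + \left(-246 + 898\right) = -3 + 652 = 649$)
$\left(h{\left(28,62 \right)} + 4161\right) \left(F + 3435\right) = \left(1 + 4161\right) \left(649 + 3435\right) = 4162 \cdot 4084 = 16997608$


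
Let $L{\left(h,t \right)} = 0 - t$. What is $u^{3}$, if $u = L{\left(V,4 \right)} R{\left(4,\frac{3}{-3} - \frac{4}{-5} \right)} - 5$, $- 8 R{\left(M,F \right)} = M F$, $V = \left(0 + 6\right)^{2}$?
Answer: $- \frac{19683}{125} \approx -157.46$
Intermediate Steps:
$V = 36$ ($V = 6^{2} = 36$)
$L{\left(h,t \right)} = - t$
$R{\left(M,F \right)} = - \frac{F M}{8}$ ($R{\left(M,F \right)} = - \frac{M F}{8} = - \frac{F M}{8}$)
$u = - \frac{27}{5}$ ($u = \left(-1\right) 4 \left(\left(- \frac{1}{8}\right) \left(\frac{3}{-3} - \frac{4}{-5}\right) 4\right) - 5 = - 4 \left(\left(- \frac{1}{8}\right) \left(3 \left(- \frac{1}{3}\right) - - \frac{4}{5}\right) 4\right) - 5 = - 4 \left(\left(- \frac{1}{8}\right) \left(-1 + \frac{4}{5}\right) 4\right) - 5 = - 4 \left(\left(- \frac{1}{8}\right) \left(- \frac{1}{5}\right) 4\right) - 5 = \left(-4\right) \frac{1}{10} - 5 = - \frac{2}{5} - 5 = - \frac{27}{5} \approx -5.4$)
$u^{3} = \left(- \frac{27}{5}\right)^{3} = - \frac{19683}{125}$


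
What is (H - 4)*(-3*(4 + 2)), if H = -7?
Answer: 198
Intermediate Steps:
(H - 4)*(-3*(4 + 2)) = (-7 - 4)*(-3*(4 + 2)) = -(-33)*6 = -11*(-18) = 198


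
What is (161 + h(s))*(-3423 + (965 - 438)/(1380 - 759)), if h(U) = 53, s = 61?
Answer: -454783384/621 ≈ -7.3234e+5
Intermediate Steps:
(161 + h(s))*(-3423 + (965 - 438)/(1380 - 759)) = (161 + 53)*(-3423 + (965 - 438)/(1380 - 759)) = 214*(-3423 + 527/621) = 214*(-2125156/621) = -454783384/621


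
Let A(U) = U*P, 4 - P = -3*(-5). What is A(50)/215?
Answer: -110/43 ≈ -2.5581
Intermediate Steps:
P = -11 (P = 4 - (-3)*(-5) = 4 - 1*15 = 4 - 15 = -11)
A(U) = -11*U (A(U) = U*(-11) = -11*U)
A(50)/215 = -11*50/215 = -550*1/215 = -110/43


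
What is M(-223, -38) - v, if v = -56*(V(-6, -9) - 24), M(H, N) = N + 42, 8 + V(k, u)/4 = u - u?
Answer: -3132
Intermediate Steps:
V(k, u) = -32 (V(k, u) = -32 + 4*(u - u) = -32 + 4*0 = -32 + 0 = -32)
M(H, N) = 42 + N
v = 3136 (v = -56*(-32 - 24) = -56*(-56) = 3136)
M(-223, -38) - v = (42 - 38) - 1*3136 = 4 - 3136 = -3132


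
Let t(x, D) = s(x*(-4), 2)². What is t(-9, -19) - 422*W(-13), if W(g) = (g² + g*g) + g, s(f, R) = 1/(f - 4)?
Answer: -140441599/1024 ≈ -1.3715e+5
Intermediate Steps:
s(f, R) = 1/(-4 + f)
W(g) = g + 2*g² (W(g) = (g² + g²) + g = 2*g² + g = g + 2*g²)
t(x, D) = (-4 - 4*x)⁻² (t(x, D) = (1/(-4 + x*(-4)))² = (1/(-4 - 4*x))² = (-4 - 4*x)⁻²)
t(-9, -19) - 422*W(-13) = 1/(16*(1 - 9)²) - (-5486)*(1 + 2*(-13)) = (1/16)/(-8)² - (-5486)*(1 - 26) = (1/16)*(1/64) - (-5486)*(-25) = 1/1024 - 422*325 = 1/1024 - 137150 = -140441599/1024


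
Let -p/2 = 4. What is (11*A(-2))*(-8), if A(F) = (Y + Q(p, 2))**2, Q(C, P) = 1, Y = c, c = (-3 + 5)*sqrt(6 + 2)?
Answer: -2904 - 704*sqrt(2) ≈ -3899.6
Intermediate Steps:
p = -8 (p = -2*4 = -8)
c = 4*sqrt(2) (c = 2*sqrt(8) = 2*(2*sqrt(2)) = 4*sqrt(2) ≈ 5.6569)
Y = 4*sqrt(2) ≈ 5.6569
A(F) = (1 + 4*sqrt(2))**2 (A(F) = (4*sqrt(2) + 1)**2 = (1 + 4*sqrt(2))**2)
(11*A(-2))*(-8) = (11*(33 + 8*sqrt(2)))*(-8) = (363 + 88*sqrt(2))*(-8) = -2904 - 704*sqrt(2)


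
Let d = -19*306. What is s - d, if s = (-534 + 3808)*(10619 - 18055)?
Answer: -24339650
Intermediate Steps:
d = -5814
s = -24345464 (s = 3274*(-7436) = -24345464)
s - d = -24345464 - 1*(-5814) = -24345464 + 5814 = -24339650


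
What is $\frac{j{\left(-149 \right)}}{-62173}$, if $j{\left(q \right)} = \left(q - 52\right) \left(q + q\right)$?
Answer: $- \frac{59898}{62173} \approx -0.96341$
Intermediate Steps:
$j{\left(q \right)} = 2 q \left(-52 + q\right)$ ($j{\left(q \right)} = \left(-52 + q\right) 2 q = 2 q \left(-52 + q\right)$)
$\frac{j{\left(-149 \right)}}{-62173} = \frac{2 \left(-149\right) \left(-52 - 149\right)}{-62173} = 2 \left(-149\right) \left(-201\right) \left(- \frac{1}{62173}\right) = 59898 \left(- \frac{1}{62173}\right) = - \frac{59898}{62173}$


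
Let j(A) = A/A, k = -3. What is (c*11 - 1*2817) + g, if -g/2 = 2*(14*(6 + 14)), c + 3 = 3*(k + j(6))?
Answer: -4036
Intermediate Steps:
j(A) = 1
c = -9 (c = -3 + 3*(-3 + 1) = -3 + 3*(-2) = -3 - 6 = -9)
g = -1120 (g = -4*14*(6 + 14) = -4*14*20 = -4*280 = -2*560 = -1120)
(c*11 - 1*2817) + g = (-9*11 - 1*2817) - 1120 = (-99 - 2817) - 1120 = -2916 - 1120 = -4036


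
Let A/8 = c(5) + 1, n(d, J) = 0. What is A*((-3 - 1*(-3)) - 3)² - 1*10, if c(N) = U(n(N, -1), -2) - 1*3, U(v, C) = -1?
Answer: -226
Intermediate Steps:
c(N) = -4 (c(N) = -1 - 1*3 = -1 - 3 = -4)
A = -24 (A = 8*(-4 + 1) = 8*(-3) = -24)
A*((-3 - 1*(-3)) - 3)² - 1*10 = -24*((-3 - 1*(-3)) - 3)² - 1*10 = -24*((-3 + 3) - 3)² - 10 = -24*(0 - 3)² - 10 = -24*(-3)² - 10 = -24*9 - 10 = -216 - 10 = -226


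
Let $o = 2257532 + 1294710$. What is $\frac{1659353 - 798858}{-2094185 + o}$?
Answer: $\frac{860495}{1458057} \approx 0.59017$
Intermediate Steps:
$o = 3552242$
$\frac{1659353 - 798858}{-2094185 + o} = \frac{1659353 - 798858}{-2094185 + 3552242} = \frac{860495}{1458057}$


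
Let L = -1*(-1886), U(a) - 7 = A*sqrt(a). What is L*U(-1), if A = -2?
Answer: 13202 - 3772*I ≈ 13202.0 - 3772.0*I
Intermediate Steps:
U(a) = 7 - 2*sqrt(a)
L = 1886
L*U(-1) = 1886*(7 - 2*I) = 13202 - 3772*I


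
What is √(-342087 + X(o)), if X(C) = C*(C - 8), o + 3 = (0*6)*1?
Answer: 3*I*√38006 ≈ 584.85*I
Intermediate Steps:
o = -3 (o = -3 + (0*6)*1 = -3 + 0*1 = -3 + 0 = -3)
X(C) = C*(-8 + C)
√(-342087 + X(o)) = √(-342087 - 3*(-8 - 3)) = √(-342087 - 3*(-11)) = √(-342087 + 33) = √(-342054) = 3*I*√38006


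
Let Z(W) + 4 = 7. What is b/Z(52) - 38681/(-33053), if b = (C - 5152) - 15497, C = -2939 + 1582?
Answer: -727248275/99159 ≈ -7334.2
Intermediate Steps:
Z(W) = 3 (Z(W) = -4 + 7 = 3)
C = -1357
b = -22006 (b = (-1357 - 5152) - 15497 = -6509 - 15497 = -22006)
b/Z(52) - 38681/(-33053) = -22006/3 - 38681/(-33053) = -22006*⅓ - 38681*(-1/33053) = -22006/3 + 38681/33053 = -727248275/99159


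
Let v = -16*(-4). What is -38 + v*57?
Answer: 3610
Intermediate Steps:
v = 64
-38 + v*57 = -38 + 64*57 = -38 + 3648 = 3610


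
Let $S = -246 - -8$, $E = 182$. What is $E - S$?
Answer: $420$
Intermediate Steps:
$S = -238$ ($S = -246 + 8 = -238$)
$E - S = 182 - -238 = 182 + 238 = 420$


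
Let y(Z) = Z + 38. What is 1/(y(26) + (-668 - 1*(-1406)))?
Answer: 1/802 ≈ 0.0012469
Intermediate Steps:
y(Z) = 38 + Z
1/(y(26) + (-668 - 1*(-1406))) = 1/((38 + 26) + (-668 - 1*(-1406))) = 1/(64 + (-668 + 1406)) = 1/(64 + 738) = 1/802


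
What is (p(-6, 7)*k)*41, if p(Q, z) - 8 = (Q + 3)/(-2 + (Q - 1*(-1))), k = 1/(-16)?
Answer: -2419/112 ≈ -21.598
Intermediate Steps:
k = -1/16 ≈ -0.062500
p(Q, z) = 8 + (3 + Q)/(-1 + Q) (p(Q, z) = 8 + (Q + 3)/(-2 + (Q - 1*(-1))) = 8 + (3 + Q)/(-2 + (Q + 1)) = 8 + (3 + Q)/(-2 + (1 + Q)) = 8 + (3 + Q)/(-1 + Q))
(p(-6, 7)*k)*41 = (((-5 + 9*(-6))/(-1 - 6))*(-1/16))*41 = (((-5 - 54)/(-7))*(-1/16))*41 = (-⅐*(-59)*(-1/16))*41 = ((59/7)*(-1/16))*41 = -59/112*41 = -2419/112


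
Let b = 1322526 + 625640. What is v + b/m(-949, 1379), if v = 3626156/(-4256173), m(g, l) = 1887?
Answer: 487346410138/472435203 ≈ 1031.6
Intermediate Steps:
b = 1948166
v = -3626156/4256173 (v = 3626156*(-1/4256173) = -3626156/4256173 ≈ -0.85198)
v + b/m(-949, 1379) = -3626156/4256173 + 1948166/1887 = -3626156/4256173 + 1948166*(1/1887) = -3626156/4256173 + 114598/111 = 487346410138/472435203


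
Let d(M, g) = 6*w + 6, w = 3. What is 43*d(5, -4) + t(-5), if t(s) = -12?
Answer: 1020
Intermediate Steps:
d(M, g) = 24 (d(M, g) = 6*3 + 6 = 18 + 6 = 24)
43*d(5, -4) + t(-5) = 43*24 - 12 = 1032 - 12 = 1020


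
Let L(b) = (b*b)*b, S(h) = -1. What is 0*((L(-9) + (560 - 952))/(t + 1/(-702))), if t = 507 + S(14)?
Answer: 0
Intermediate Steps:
L(b) = b**3 (L(b) = b**2*b = b**3)
t = 506 (t = 507 - 1 = 506)
0*((L(-9) + (560 - 952))/(t + 1/(-702))) = 0*(((-9)**3 + (560 - 952))/(506 + 1/(-702))) = 0*((-729 - 392)/(506 - 1/702)) = 0*(-1121/355211/702) = 0*(-1121*702/355211) = 0*(-786942/355211) = 0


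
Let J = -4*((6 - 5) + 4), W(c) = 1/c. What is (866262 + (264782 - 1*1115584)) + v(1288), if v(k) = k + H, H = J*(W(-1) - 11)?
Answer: 16988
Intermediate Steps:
J = -20 (J = -4*(1 + 4) = -4*5 = -20)
H = 240 (H = -20*(1/(-1) - 11) = -20*(-1 - 11) = -20*(-12) = 240)
v(k) = 240 + k (v(k) = k + 240 = 240 + k)
(866262 + (264782 - 1*1115584)) + v(1288) = (866262 + (264782 - 1*1115584)) + (240 + 1288) = (866262 + (264782 - 1115584)) + 1528 = (866262 - 850802) + 1528 = 15460 + 1528 = 16988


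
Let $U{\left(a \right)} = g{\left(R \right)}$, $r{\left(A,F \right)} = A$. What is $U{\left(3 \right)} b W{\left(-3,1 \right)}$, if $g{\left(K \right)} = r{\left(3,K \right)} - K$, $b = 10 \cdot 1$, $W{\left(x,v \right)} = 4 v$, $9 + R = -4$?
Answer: $640$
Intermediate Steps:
$R = -13$ ($R = -9 - 4 = -13$)
$b = 10$
$g{\left(K \right)} = 3 - K$
$U{\left(a \right)} = 16$ ($U{\left(a \right)} = 3 - -13 = 3 + 13 = 16$)
$U{\left(3 \right)} b W{\left(-3,1 \right)} = 16 \cdot 10 \cdot 4 \cdot 1 = 160 \cdot 4 = 640$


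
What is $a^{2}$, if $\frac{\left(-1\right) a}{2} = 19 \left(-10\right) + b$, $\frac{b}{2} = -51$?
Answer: $341056$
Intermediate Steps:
$b = -102$ ($b = 2 \left(-51\right) = -102$)
$a = 584$ ($a = - 2 \left(19 \left(-10\right) - 102\right) = - 2 \left(-190 - 102\right) = \left(-2\right) \left(-292\right) = 584$)
$a^{2} = 584^{2} = 341056$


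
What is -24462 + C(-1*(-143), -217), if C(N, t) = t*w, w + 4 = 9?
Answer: -25547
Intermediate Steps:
w = 5 (w = -4 + 9 = 5)
C(N, t) = 5*t (C(N, t) = t*5 = 5*t)
-24462 + C(-1*(-143), -217) = -24462 + 5*(-217) = -24462 - 1085 = -25547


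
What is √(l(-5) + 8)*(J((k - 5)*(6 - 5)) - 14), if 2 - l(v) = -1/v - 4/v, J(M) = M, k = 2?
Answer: -51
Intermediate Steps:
l(v) = 2 + 5/v (l(v) = 2 - (-1/v - 4/v) = 2 - (-5)/v = 2 + 5/v)
√(l(-5) + 8)*(J((k - 5)*(6 - 5)) - 14) = √((2 + 5/(-5)) + 8)*((2 - 5)*(6 - 5) - 14) = √((2 + 5*(-⅕)) + 8)*(-3*1 - 14) = √((2 - 1) + 8)*(-3 - 14) = √(1 + 8)*(-17) = √9*(-17) = 3*(-17) = -51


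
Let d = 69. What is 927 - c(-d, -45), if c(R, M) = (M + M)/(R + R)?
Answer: 21306/23 ≈ 926.35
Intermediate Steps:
c(R, M) = M/R (c(R, M) = (2*M)/((2*R)) = (2*M)*(1/(2*R)) = M/R)
927 - c(-d, -45) = 927 - (-45)/((-1*69)) = 927 - (-45)/(-69) = 927 - (-45)*(-1)/69 = 927 - 1*15/23 = 927 - 15/23 = 21306/23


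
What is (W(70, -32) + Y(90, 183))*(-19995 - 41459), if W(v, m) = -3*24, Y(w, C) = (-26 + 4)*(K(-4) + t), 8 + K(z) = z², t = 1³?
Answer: 16592580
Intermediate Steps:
t = 1
K(z) = -8 + z²
Y(w, C) = -198 (Y(w, C) = (-26 + 4)*((-8 + (-4)²) + 1) = -22*((-8 + 16) + 1) = -22*(8 + 1) = -22*9 = -198)
W(v, m) = -72
(W(70, -32) + Y(90, 183))*(-19995 - 41459) = (-72 - 198)*(-19995 - 41459) = -270*(-61454) = 16592580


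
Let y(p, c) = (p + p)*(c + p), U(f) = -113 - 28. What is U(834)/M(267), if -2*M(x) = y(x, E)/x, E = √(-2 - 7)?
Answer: 4183/7922 - 47*I/7922 ≈ 0.52802 - 0.0059328*I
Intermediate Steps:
U(f) = -141
E = 3*I (E = √(-9) = 3*I ≈ 3.0*I)
y(p, c) = 2*p*(c + p) (y(p, c) = (2*p)*(c + p) = 2*p*(c + p))
M(x) = -x - 3*I (M(x) = -2*x*(3*I + x)/(2*x) = -2*x*(x + 3*I)/(2*x) = -(2*x + 6*I)/2 = -x - 3*I)
U(834)/M(267) = -141/(-1*267 - 3*I) = -141*(-267 + 3*I)/71298 = -47*(-267 + 3*I)/23766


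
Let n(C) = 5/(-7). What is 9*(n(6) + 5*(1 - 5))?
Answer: -1305/7 ≈ -186.43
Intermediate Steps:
n(C) = -5/7 (n(C) = 5*(-⅐) = -5/7)
9*(n(6) + 5*(1 - 5)) = 9*(-5/7 + 5*(1 - 5)) = 9*(-5/7 + 5*(-4)) = 9*(-5/7 - 20) = 9*(-145/7) = -1305/7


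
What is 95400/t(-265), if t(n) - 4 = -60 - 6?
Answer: -47700/31 ≈ -1538.7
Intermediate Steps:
t(n) = -62 (t(n) = 4 + (-60 - 6) = 4 - 66 = -62)
95400/t(-265) = 95400/(-62) = 95400*(-1/62) = -47700/31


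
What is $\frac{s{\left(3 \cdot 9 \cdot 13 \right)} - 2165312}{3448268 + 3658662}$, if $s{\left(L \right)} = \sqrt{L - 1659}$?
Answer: $- \frac{1082656}{3553465} + \frac{i \sqrt{327}}{3553465} \approx -0.30468 + 5.0889 \cdot 10^{-6} i$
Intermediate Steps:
$s{\left(L \right)} = \sqrt{-1659 + L}$
$\frac{s{\left(3 \cdot 9 \cdot 13 \right)} - 2165312}{3448268 + 3658662} = \frac{\sqrt{-1659 + 3 \cdot 9 \cdot 13} - 2165312}{3448268 + 3658662} = \frac{\sqrt{-1659 + 27 \cdot 13} - 2165312}{7106930} = \left(\sqrt{-1659 + 351} - 2165312\right) \frac{1}{7106930} = \left(\sqrt{-1308} - 2165312\right) \frac{1}{7106930} = \left(2 i \sqrt{327} - 2165312\right) \frac{1}{7106930} = \left(-2165312 + 2 i \sqrt{327}\right) \frac{1}{7106930} = - \frac{1082656}{3553465} + \frac{i \sqrt{327}}{3553465}$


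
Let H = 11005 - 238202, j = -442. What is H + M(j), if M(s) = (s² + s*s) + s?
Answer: 163089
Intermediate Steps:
M(s) = s + 2*s² (M(s) = (s² + s²) + s = 2*s² + s = s + 2*s²)
H = -227197
H + M(j) = -227197 - 442*(1 + 2*(-442)) = -227197 - 442*(1 - 884) = -227197 - 442*(-883) = -227197 + 390286 = 163089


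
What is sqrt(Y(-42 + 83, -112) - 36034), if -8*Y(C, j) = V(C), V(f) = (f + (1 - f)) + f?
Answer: 13*I*sqrt(853)/2 ≈ 189.84*I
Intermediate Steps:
V(f) = 1 + f
Y(C, j) = -1/8 - C/8 (Y(C, j) = -(1 + C)/8 = -1/8 - C/8)
sqrt(Y(-42 + 83, -112) - 36034) = sqrt((-1/8 - (-42 + 83)/8) - 36034) = sqrt((-1/8 - 1/8*41) - 36034) = sqrt((-1/8 - 41/8) - 36034) = sqrt(-21/4 - 36034) = sqrt(-144157/4) = 13*I*sqrt(853)/2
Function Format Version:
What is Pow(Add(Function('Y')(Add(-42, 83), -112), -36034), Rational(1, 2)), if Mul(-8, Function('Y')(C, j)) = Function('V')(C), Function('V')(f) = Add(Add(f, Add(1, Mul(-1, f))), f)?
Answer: Mul(Rational(13, 2), I, Pow(853, Rational(1, 2))) ≈ Mul(189.84, I)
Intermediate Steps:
Function('V')(f) = Add(1, f)
Function('Y')(C, j) = Add(Rational(-1, 8), Mul(Rational(-1, 8), C)) (Function('Y')(C, j) = Mul(Rational(-1, 8), Add(1, C)) = Add(Rational(-1, 8), Mul(Rational(-1, 8), C)))
Pow(Add(Function('Y')(Add(-42, 83), -112), -36034), Rational(1, 2)) = Pow(Add(Add(Rational(-1, 8), Mul(Rational(-1, 8), Add(-42, 83))), -36034), Rational(1, 2)) = Pow(Add(Add(Rational(-1, 8), Mul(Rational(-1, 8), 41)), -36034), Rational(1, 2)) = Pow(Add(Add(Rational(-1, 8), Rational(-41, 8)), -36034), Rational(1, 2)) = Pow(Add(Rational(-21, 4), -36034), Rational(1, 2)) = Pow(Rational(-144157, 4), Rational(1, 2)) = Mul(Rational(13, 2), I, Pow(853, Rational(1, 2)))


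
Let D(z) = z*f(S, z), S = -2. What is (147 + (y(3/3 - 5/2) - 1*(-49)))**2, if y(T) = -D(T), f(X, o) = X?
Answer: 37249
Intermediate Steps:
D(z) = -2*z (D(z) = z*(-2) = -2*z)
y(T) = 2*T (y(T) = -(-2)*T = 2*T)
(147 + (y(3/3 - 5/2) - 1*(-49)))**2 = (147 + (2*(3/3 - 5/2) - 1*(-49)))**2 = (147 + (2*(3*(1/3) - 5*1/2) + 49))**2 = (147 + (2*(1 - 5/2) + 49))**2 = (147 + (2*(-3/2) + 49))**2 = (147 + (-3 + 49))**2 = (147 + 46)**2 = 193**2 = 37249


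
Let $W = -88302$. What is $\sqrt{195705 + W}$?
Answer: $\sqrt{107403} \approx 327.72$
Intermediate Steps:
$\sqrt{195705 + W} = \sqrt{195705 - 88302} = \sqrt{107403}$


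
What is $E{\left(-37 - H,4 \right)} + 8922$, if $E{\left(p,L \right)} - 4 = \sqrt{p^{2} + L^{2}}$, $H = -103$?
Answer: $8926 + 2 \sqrt{1093} \approx 8992.1$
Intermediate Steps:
$E{\left(p,L \right)} = 4 + \sqrt{L^{2} + p^{2}}$ ($E{\left(p,L \right)} = 4 + \sqrt{p^{2} + L^{2}} = 4 + \sqrt{L^{2} + p^{2}}$)
$E{\left(-37 - H,4 \right)} + 8922 = \left(4 + \sqrt{4^{2} + \left(-37 - -103\right)^{2}}\right) + 8922 = \left(4 + \sqrt{16 + \left(-37 + 103\right)^{2}}\right) + 8922 = \left(4 + \sqrt{16 + 66^{2}}\right) + 8922 = \left(4 + \sqrt{16 + 4356}\right) + 8922 = \left(4 + \sqrt{4372}\right) + 8922 = \left(4 + 2 \sqrt{1093}\right) + 8922 = 8926 + 2 \sqrt{1093}$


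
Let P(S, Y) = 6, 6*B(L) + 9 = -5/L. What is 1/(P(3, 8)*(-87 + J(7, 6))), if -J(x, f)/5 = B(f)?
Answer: -6/2837 ≈ -0.0021149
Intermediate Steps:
B(L) = -3/2 - 5/(6*L) (B(L) = -3/2 + (-5/L)/6 = -3/2 - 5/(6*L))
J(x, f) = -5*(-5 - 9*f)/(6*f)
1/(P(3, 8)*(-87 + J(7, 6))) = 1/(6*(-87 + (⅚)*(5 + 9*6)/6)) = 1/(6*(-87 + (⅚)*(⅙)*(5 + 54))) = 1/(6*(-87 + (⅚)*(⅙)*59)) = 1/(6*(-87 + 295/36)) = 1/(6*(-2837/36)) = 1/(-2837/6) = -6/2837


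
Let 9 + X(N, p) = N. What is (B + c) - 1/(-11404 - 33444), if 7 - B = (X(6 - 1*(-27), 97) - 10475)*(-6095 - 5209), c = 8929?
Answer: -5297856926463/44848 ≈ -1.1813e+8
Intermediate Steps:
X(N, p) = -9 + N
B = -118138097 (B = 7 - ((-9 + (6 - 1*(-27))) - 10475)*(-6095 - 5209) = 7 - ((-9 + (6 + 27)) - 10475)*(-11304) = 7 - ((-9 + 33) - 10475)*(-11304) = 7 - (24 - 10475)*(-11304) = 7 - (-10451)*(-11304) = 7 - 1*118138104 = 7 - 118138104 = -118138097)
(B + c) - 1/(-11404 - 33444) = (-118138097 + 8929) - 1/(-11404 - 33444) = -118129168 - 1/(-44848) = -118129168 - 1*(-1/44848) = -118129168 + 1/44848 = -5297856926463/44848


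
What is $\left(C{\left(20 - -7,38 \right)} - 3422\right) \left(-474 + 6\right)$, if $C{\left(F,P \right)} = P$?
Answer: $1583712$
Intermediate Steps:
$\left(C{\left(20 - -7,38 \right)} - 3422\right) \left(-474 + 6\right) = \left(38 - 3422\right) \left(-474 + 6\right) = \left(-3384\right) \left(-468\right) = 1583712$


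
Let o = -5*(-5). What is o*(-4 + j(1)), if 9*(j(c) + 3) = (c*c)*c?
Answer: -1550/9 ≈ -172.22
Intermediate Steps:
o = 25
j(c) = -3 + c³/9 (j(c) = -3 + ((c*c)*c)/9 = -3 + (c²*c)/9 = -3 + c³/9)
o*(-4 + j(1)) = 25*(-4 + (-3 + (⅑)*1³)) = 25*(-4 + (-3 + (⅑)*1)) = 25*(-4 + (-3 + ⅑)) = 25*(-4 - 26/9) = 25*(-62/9) = -1550/9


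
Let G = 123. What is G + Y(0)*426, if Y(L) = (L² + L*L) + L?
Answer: 123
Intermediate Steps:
Y(L) = L + 2*L² (Y(L) = (L² + L²) + L = 2*L² + L = L + 2*L²)
G + Y(0)*426 = 123 + (0*(1 + 2*0))*426 = 123 + (0*(1 + 0))*426 = 123 + (0*1)*426 = 123 + 0*426 = 123 + 0 = 123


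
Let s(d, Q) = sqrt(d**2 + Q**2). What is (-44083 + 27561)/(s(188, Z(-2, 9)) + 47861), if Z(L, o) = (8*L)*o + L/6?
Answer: -3558417489/10307786152 + 24783*sqrt(505585)/10307786152 ≈ -0.34351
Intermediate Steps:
Z(L, o) = L/6 + 8*L*o (Z(L, o) = 8*L*o + L*(1/6) = 8*L*o + L/6 = L/6 + 8*L*o)
s(d, Q) = sqrt(Q**2 + d**2)
(-44083 + 27561)/(s(188, Z(-2, 9)) + 47861) = (-44083 + 27561)/(sqrt(((1/6)*(-2)*(1 + 48*9))**2 + 188**2) + 47861) = -16522/(sqrt(((1/6)*(-2)*(1 + 432))**2 + 35344) + 47861) = -16522/(sqrt(((1/6)*(-2)*433)**2 + 35344) + 47861) = -16522/(sqrt((-433/3)**2 + 35344) + 47861) = -16522/(sqrt(187489/9 + 35344) + 47861) = -16522/(sqrt(505585/9) + 47861) = -16522/(sqrt(505585)/3 + 47861) = -16522/(47861 + sqrt(505585)/3)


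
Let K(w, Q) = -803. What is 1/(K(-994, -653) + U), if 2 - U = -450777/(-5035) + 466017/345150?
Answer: -115855350/103328940493 ≈ -0.0011212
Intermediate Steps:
U = -10297094443/115855350 (U = 2 - (-450777/(-5035) + 466017/345150) = 2 - (-450777*(-1/5035) + 466017*(1/345150)) = 2 - (450777/5035 + 155339/115050) = 2 - 1*10528805143/115855350 = 2 - 10528805143/115855350 = -10297094443/115855350 ≈ -88.879)
1/(K(-994, -653) + U) = 1/(-803 - 10297094443/115855350) = 1/(-103328940493/115855350) = -115855350/103328940493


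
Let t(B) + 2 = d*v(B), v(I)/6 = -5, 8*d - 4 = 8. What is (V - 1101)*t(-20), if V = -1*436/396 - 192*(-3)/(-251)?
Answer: 1289827204/24849 ≈ 51907.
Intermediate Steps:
d = 3/2 (d = ½ + (⅛)*8 = ½ + 1 = 3/2 ≈ 1.5000)
v(I) = -30 (v(I) = 6*(-5) = -30)
t(B) = -47 (t(B) = -2 + (3/2)*(-30) = -2 - 45 = -47)
V = -84383/24849 (V = -436*1/396 + 576*(-1/251) = -109/99 - 576/251 = -84383/24849 ≈ -3.3958)
(V - 1101)*t(-20) = (-84383/24849 - 1101)*(-47) = -27443132/24849*(-47) = 1289827204/24849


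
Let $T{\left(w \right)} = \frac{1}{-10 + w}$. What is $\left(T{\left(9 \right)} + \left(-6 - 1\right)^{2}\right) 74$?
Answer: $3552$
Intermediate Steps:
$\left(T{\left(9 \right)} + \left(-6 - 1\right)^{2}\right) 74 = \left(\frac{1}{-10 + 9} + \left(-6 - 1\right)^{2}\right) 74 = \left(\frac{1}{-1} + \left(-7\right)^{2}\right) 74 = \left(-1 + 49\right) 74 = 48 \cdot 74 = 3552$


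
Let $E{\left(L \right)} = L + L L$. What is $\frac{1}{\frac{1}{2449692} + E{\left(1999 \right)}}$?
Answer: $\frac{2449692}{9793868616001} \approx 2.5013 \cdot 10^{-7}$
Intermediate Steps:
$E{\left(L \right)} = L + L^{2}$
$\frac{1}{\frac{1}{2449692} + E{\left(1999 \right)}} = \frac{1}{\frac{1}{2449692} + 1999 \left(1 + 1999\right)} = \frac{1}{\frac{1}{2449692} + 1999 \cdot 2000} = \frac{1}{\frac{1}{2449692} + 3998000} = \frac{1}{\frac{9793868616001}{2449692}} = \frac{2449692}{9793868616001}$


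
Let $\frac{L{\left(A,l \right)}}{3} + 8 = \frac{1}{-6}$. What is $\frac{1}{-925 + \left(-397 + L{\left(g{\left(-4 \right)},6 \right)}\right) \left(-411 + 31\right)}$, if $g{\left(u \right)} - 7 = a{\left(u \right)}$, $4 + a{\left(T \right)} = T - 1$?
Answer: $\frac{1}{159245} \approx 6.2796 \cdot 10^{-6}$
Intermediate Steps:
$a{\left(T \right)} = -5 + T$ ($a{\left(T \right)} = -4 + \left(T - 1\right) = -4 + \left(-1 + T\right) = -5 + T$)
$g{\left(u \right)} = 2 + u$ ($g{\left(u \right)} = 7 + \left(-5 + u\right) = 2 + u$)
$L{\left(A,l \right)} = - \frac{49}{2}$ ($L{\left(A,l \right)} = -24 + \frac{3}{-6} = -24 + 3 \left(- \frac{1}{6}\right) = -24 - \frac{1}{2} = - \frac{49}{2}$)
$\frac{1}{-925 + \left(-397 + L{\left(g{\left(-4 \right)},6 \right)}\right) \left(-411 + 31\right)} = \frac{1}{-925 + \left(-397 - \frac{49}{2}\right) \left(-411 + 31\right)} = \frac{1}{-925 - -160170} = \frac{1}{-925 + 160170} = \frac{1}{159245}$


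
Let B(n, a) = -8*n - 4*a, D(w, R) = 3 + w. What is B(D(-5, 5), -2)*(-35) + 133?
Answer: -707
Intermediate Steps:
B(D(-5, 5), -2)*(-35) + 133 = (-8*(3 - 5) - 4*(-2))*(-35) + 133 = (-8*(-2) + 8)*(-35) + 133 = (16 + 8)*(-35) + 133 = 24*(-35) + 133 = -840 + 133 = -707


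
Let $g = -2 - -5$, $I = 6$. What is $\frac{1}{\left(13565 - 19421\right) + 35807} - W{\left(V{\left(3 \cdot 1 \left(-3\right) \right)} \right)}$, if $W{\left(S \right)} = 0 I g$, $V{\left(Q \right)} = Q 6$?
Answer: $\frac{1}{29951} \approx 3.3388 \cdot 10^{-5}$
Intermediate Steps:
$g = 3$ ($g = -2 + 5 = 3$)
$V{\left(Q \right)} = 6 Q$
$W{\left(S \right)} = 0$ ($W{\left(S \right)} = 0 \cdot 6 \cdot 3 = 0 \cdot 3 = 0$)
$\frac{1}{\left(13565 - 19421\right) + 35807} - W{\left(V{\left(3 \cdot 1 \left(-3\right) \right)} \right)} = \frac{1}{\left(13565 - 19421\right) + 35807} - 0 = \frac{1}{-5856 + 35807} + 0 = \frac{1}{29951} + 0 = \frac{1}{29951}$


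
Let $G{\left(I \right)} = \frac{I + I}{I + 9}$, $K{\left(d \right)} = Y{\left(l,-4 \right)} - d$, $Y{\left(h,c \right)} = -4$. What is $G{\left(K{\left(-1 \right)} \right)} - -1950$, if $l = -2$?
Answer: $1949$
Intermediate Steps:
$K{\left(d \right)} = -4 - d$
$G{\left(I \right)} = \frac{2 I}{9 + I}$
$G{\left(K{\left(-1 \right)} \right)} - -1950 = \frac{2 \left(-4 - -1\right)}{9 - 3} - -1950 = \frac{2 \left(-4 + 1\right)}{9 + \left(-4 + 1\right)} + 1950 = 2 \left(-3\right) \frac{1}{9 - 3} + 1950 = 2 \left(-3\right) \frac{1}{6} + 1950 = -1 + 1950 = 1949$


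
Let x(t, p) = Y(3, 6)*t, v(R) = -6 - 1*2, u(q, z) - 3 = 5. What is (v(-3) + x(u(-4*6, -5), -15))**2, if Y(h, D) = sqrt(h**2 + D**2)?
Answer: 2944 - 384*sqrt(5) ≈ 2085.4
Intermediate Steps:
u(q, z) = 8 (u(q, z) = 3 + 5 = 8)
v(R) = -8 (v(R) = -6 - 2 = -8)
Y(h, D) = sqrt(D**2 + h**2)
x(t, p) = 3*t*sqrt(5) (x(t, p) = sqrt(6**2 + 3**2)*t = sqrt(36 + 9)*t = sqrt(45)*t = (3*sqrt(5))*t = 3*t*sqrt(5))
(v(-3) + x(u(-4*6, -5), -15))**2 = (-8 + 3*8*sqrt(5))**2 = (-8 + 24*sqrt(5))**2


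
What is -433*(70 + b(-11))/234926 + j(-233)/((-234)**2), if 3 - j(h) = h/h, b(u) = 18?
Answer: -521488193/3215902014 ≈ -0.16216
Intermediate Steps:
j(h) = 2 (j(h) = 3 - h/h = 3 - 1*1 = 3 - 1 = 2)
-433*(70 + b(-11))/234926 + j(-233)/((-234)**2) = -433*(70 + 18)/234926 + 2/((-234)**2) = -433*88*(1/234926) + 2/54756 = -38104*1/234926 + 2*(1/54756) = -19052/117463 + 1/27378 = -521488193/3215902014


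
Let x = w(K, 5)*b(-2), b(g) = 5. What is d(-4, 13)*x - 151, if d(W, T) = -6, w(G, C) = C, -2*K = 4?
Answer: -301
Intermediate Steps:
K = -2 (K = -½*4 = -2)
x = 25 (x = 5*5 = 25)
d(-4, 13)*x - 151 = -6*25 - 151 = -150 - 151 = -301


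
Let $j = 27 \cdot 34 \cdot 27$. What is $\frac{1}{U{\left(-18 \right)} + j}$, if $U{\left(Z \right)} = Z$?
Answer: $\frac{1}{24768} \approx 4.0375 \cdot 10^{-5}$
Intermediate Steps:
$j = 24786$ ($j = 918 \cdot 27 = 24786$)
$\frac{1}{U{\left(-18 \right)} + j} = \frac{1}{-18 + 24786} = \frac{1}{24768}$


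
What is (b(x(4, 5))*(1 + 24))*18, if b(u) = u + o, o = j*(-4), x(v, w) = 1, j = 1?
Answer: -1350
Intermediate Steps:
o = -4 (o = 1*(-4) = -4)
b(u) = -4 + u (b(u) = u - 4 = -4 + u)
(b(x(4, 5))*(1 + 24))*18 = ((-4 + 1)*(1 + 24))*18 = -3*25*18 = -75*18 = -1350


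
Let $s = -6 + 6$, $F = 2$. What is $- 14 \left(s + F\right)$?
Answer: $-28$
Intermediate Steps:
$s = 0$
$- 14 \left(s + F\right) = - 14 \left(0 + 2\right) = \left(-14\right) 2 = -28$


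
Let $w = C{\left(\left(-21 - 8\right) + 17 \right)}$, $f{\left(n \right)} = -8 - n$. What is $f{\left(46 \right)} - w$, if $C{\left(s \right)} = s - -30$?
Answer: $-72$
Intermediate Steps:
$C{\left(s \right)} = 30 + s$ ($C{\left(s \right)} = s + 30 = 30 + s$)
$w = 18$ ($w = 30 + \left(\left(-21 - 8\right) + 17\right) = 30 + \left(-29 + 17\right) = 30 - 12 = 18$)
$f{\left(46 \right)} - w = \left(-8 - 46\right) - 18 = -54 - 18 = -72$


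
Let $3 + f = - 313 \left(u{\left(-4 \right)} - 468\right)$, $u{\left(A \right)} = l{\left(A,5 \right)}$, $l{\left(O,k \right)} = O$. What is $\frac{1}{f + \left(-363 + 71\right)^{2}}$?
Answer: $\frac{1}{232997} \approx 4.2919 \cdot 10^{-6}$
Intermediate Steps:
$u{\left(A \right)} = A$
$f = 147733$ ($f = -3 - 313 \left(-4 - 468\right) = -3 - -147736 = -3 + 147736 = 147733$)
$\frac{1}{f + \left(-363 + 71\right)^{2}} = \frac{1}{147733 + \left(-363 + 71\right)^{2}} = \frac{1}{147733 + \left(-292\right)^{2}} = \frac{1}{147733 + 85264} = \frac{1}{232997}$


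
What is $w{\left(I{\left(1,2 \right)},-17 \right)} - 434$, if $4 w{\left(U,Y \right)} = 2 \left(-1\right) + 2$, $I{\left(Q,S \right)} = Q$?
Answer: $-434$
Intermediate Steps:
$w{\left(U,Y \right)} = 0$ ($w{\left(U,Y \right)} = \frac{2 \left(-1\right) + 2}{4} = \frac{-2 + 2}{4} = \frac{1}{4} \cdot 0 = 0$)
$w{\left(I{\left(1,2 \right)},-17 \right)} - 434 = 0 - 434 = -434$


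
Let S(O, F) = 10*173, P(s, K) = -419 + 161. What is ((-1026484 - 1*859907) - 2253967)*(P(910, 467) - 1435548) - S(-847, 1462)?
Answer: 5944750856818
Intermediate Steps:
P(s, K) = -258
S(O, F) = 1730
((-1026484 - 1*859907) - 2253967)*(P(910, 467) - 1435548) - S(-847, 1462) = ((-1026484 - 1*859907) - 2253967)*(-258 - 1435548) - 1*1730 = ((-1026484 - 859907) - 2253967)*(-1435806) - 1730 = (-1886391 - 2253967)*(-1435806) - 1730 = -4140358*(-1435806) - 1730 = 5944750858548 - 1730 = 5944750856818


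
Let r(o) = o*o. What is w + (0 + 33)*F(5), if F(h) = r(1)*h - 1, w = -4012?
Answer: -3880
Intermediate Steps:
r(o) = o**2
F(h) = -1 + h (F(h) = 1**2*h - 1 = 1*h - 1 = h - 1 = -1 + h)
w + (0 + 33)*F(5) = -4012 + (0 + 33)*(-1 + 5) = -4012 + 33*4 = -4012 + 132 = -3880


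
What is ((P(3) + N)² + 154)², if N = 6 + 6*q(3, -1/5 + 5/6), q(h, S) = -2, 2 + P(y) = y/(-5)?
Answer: 32478601/625 ≈ 51966.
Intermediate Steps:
P(y) = -2 - y/5 (P(y) = -2 + y/(-5) = -2 + y*(-⅕) = -2 - y/5)
N = -6 (N = 6 + 6*(-2) = 6 - 12 = -6)
((P(3) + N)² + 154)² = (((-2 - ⅕*3) - 6)² + 154)² = (((-2 - ⅗) - 6)² + 154)² = ((-13/5 - 6)² + 154)² = ((-43/5)² + 154)² = (1849/25 + 154)² = (5699/25)² = 32478601/625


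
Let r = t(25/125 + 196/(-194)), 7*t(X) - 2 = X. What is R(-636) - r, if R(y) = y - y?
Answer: -577/3395 ≈ -0.16996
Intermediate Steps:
R(y) = 0
t(X) = 2/7 + X/7
r = 577/3395 (r = 2/7 + (25/125 + 196/(-194))/7 = 2/7 + (25*(1/125) + 196*(-1/194))/7 = 2/7 + (1/5 - 98/97)/7 = 2/7 + (1/7)*(-393/485) = 2/7 - 393/3395 = 577/3395 ≈ 0.16996)
R(-636) - r = 0 - 1*577/3395 = 0 - 577/3395 = -577/3395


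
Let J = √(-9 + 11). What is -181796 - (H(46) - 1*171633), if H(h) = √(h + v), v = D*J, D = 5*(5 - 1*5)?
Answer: -10163 - √46 ≈ -10170.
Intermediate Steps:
J = √2 ≈ 1.4142
D = 0 (D = 5*(5 - 5) = 5*0 = 0)
v = 0 (v = 0*√2 = 0)
H(h) = √h (H(h) = √(h + 0) = √h)
-181796 - (H(46) - 1*171633) = -181796 - (√46 - 1*171633) = -181796 - (√46 - 171633) = -181796 - (-171633 + √46) = -181796 + (171633 - √46) = -10163 - √46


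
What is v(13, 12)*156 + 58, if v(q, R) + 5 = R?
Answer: 1150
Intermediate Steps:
v(q, R) = -5 + R
v(13, 12)*156 + 58 = (-5 + 12)*156 + 58 = 7*156 + 58 = 1092 + 58 = 1150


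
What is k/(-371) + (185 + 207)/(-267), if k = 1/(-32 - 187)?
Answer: -10616447/7231161 ≈ -1.4682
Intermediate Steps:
k = -1/219 (k = 1/(-219) = -1/219 ≈ -0.0045662)
k/(-371) + (185 + 207)/(-267) = -1/219/(-371) + (185 + 207)/(-267) = -1/219*(-1/371) + 392*(-1/267) = 1/81249 - 392/267 = -10616447/7231161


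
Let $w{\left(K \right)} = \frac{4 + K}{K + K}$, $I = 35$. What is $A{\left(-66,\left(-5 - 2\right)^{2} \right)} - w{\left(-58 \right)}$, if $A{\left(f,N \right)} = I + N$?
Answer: $\frac{4845}{58} \approx 83.534$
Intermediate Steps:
$A{\left(f,N \right)} = 35 + N$
$w{\left(K \right)} = \frac{4 + K}{2 K}$
$A{\left(-66,\left(-5 - 2\right)^{2} \right)} - w{\left(-58 \right)} = \left(35 + \left(-5 - 2\right)^{2}\right) - \frac{4 - 58}{2 \left(-58\right)} = \left(35 + \left(-7\right)^{2}\right) - \frac{1}{2} \left(- \frac{1}{58}\right) \left(-54\right) = \left(35 + 49\right) - \frac{27}{58} = 84 - \frac{27}{58} = \frac{4845}{58}$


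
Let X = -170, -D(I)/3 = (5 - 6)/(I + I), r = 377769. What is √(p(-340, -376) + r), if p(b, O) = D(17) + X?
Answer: √436504546/34 ≈ 614.49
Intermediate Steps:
D(I) = 3/(2*I) (D(I) = -3*(5 - 6)/(I + I) = -(-3)/(2*I) = 3/(2*I))
p(b, O) = -5777/34 (p(b, O) = (3/2)/17 - 170 = (3/2)*(1/17) - 170 = 3/34 - 170 = -5777/34)
√(p(-340, -376) + r) = √(-5777/34 + 377769) = √(12838369/34) = √436504546/34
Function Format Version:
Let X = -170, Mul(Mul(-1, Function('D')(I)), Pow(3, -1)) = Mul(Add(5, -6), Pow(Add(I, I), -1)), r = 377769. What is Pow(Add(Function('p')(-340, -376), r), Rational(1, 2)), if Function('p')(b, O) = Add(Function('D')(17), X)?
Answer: Mul(Rational(1, 34), Pow(436504546, Rational(1, 2))) ≈ 614.49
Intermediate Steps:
Function('D')(I) = Mul(Rational(3, 2), Pow(I, -1)) (Function('D')(I) = Mul(-3, Mul(Add(5, -6), Pow(Add(I, I), -1))) = Mul(-3, Mul(-1, Pow(Mul(2, I), -1))) = Mul(-3, Mul(-1, Mul(Rational(1, 2), Pow(I, -1)))) = Mul(-3, Mul(Rational(-1, 2), Pow(I, -1))) = Mul(Rational(3, 2), Pow(I, -1)))
Function('p')(b, O) = Rational(-5777, 34) (Function('p')(b, O) = Add(Mul(Rational(3, 2), Pow(17, -1)), -170) = Add(Mul(Rational(3, 2), Rational(1, 17)), -170) = Add(Rational(3, 34), -170) = Rational(-5777, 34))
Pow(Add(Function('p')(-340, -376), r), Rational(1, 2)) = Pow(Add(Rational(-5777, 34), 377769), Rational(1, 2)) = Pow(Rational(12838369, 34), Rational(1, 2)) = Mul(Rational(1, 34), Pow(436504546, Rational(1, 2)))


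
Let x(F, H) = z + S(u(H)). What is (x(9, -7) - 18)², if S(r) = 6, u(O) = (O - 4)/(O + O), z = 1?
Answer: 121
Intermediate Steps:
u(O) = (-4 + O)/(2*O) (u(O) = (-4 + O)/((2*O)) = (-4 + O)*(1/(2*O)) = (-4 + O)/(2*O))
x(F, H) = 7 (x(F, H) = 1 + 6 = 7)
(x(9, -7) - 18)² = (7 - 18)² = (-11)² = 121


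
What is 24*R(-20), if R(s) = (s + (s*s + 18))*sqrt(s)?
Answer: 19104*I*sqrt(5) ≈ 42718.0*I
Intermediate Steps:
R(s) = sqrt(s)*(18 + s + s**2) (R(s) = (s + (s**2 + 18))*sqrt(s) = (s + (18 + s**2))*sqrt(s) = (18 + s + s**2)*sqrt(s) = sqrt(s)*(18 + s + s**2))
24*R(-20) = 24*(sqrt(-20)*(18 - 20 + (-20)**2)) = 24*((2*I*sqrt(5))*(18 - 20 + 400)) = 24*((2*I*sqrt(5))*398) = 24*(796*I*sqrt(5)) = 19104*I*sqrt(5)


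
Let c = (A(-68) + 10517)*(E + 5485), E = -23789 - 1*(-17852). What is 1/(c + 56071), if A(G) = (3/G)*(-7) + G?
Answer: -17/79339282 ≈ -2.1427e-7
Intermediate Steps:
E = -5937 (E = -23789 + 17852 = -5937)
A(G) = G - 21/G (A(G) = -21/G + G = G - 21/G)
c = -80292489/17 (c = ((-68 - 21/(-68)) + 10517)*(-5937 + 5485) = ((-68 - 21*(-1/68)) + 10517)*(-452) = ((-68 + 21/68) + 10517)*(-452) = (-4603/68 + 10517)*(-452) = (710553/68)*(-452) = -80292489/17 ≈ -4.7231e+6)
1/(c + 56071) = 1/(-80292489/17 + 56071) = 1/(-79339282/17) = -17/79339282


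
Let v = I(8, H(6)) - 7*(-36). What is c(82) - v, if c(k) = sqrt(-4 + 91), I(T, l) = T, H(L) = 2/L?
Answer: -260 + sqrt(87) ≈ -250.67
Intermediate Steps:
v = 260 (v = 8 - 7*(-36) = 8 + 252 = 260)
c(k) = sqrt(87)
c(82) - v = sqrt(87) - 1*260 = sqrt(87) - 260 = -260 + sqrt(87)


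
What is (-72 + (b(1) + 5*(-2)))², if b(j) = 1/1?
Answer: 6561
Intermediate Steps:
b(j) = 1
(-72 + (b(1) + 5*(-2)))² = (-72 + (1 + 5*(-2)))² = (-72 + (1 - 10))² = (-72 - 9)² = (-81)² = 6561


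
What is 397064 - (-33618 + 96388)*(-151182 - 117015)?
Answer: 16835122754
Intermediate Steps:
397064 - (-33618 + 96388)*(-151182 - 117015) = 397064 - 62770*(-268197) = 397064 - 1*(-16834725690) = 397064 + 16834725690 = 16835122754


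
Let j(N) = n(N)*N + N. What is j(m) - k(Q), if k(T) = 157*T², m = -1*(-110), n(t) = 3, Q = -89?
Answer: -1243157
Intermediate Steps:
m = 110
j(N) = 4*N (j(N) = 3*N + N = 4*N)
j(m) - k(Q) = 4*110 - 157*(-89)² = 440 - 157*7921 = 440 - 1*1243597 = 440 - 1243597 = -1243157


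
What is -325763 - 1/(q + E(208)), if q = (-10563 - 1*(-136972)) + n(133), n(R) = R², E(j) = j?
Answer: -47009555479/144306 ≈ -3.2576e+5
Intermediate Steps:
q = 144098 (q = (-10563 - 1*(-136972)) + 133² = (-10563 + 136972) + 17689 = 126409 + 17689 = 144098)
-325763 - 1/(q + E(208)) = -325763 - 1/(144098 + 208) = -325763 - 1/144306 = -47009555479/144306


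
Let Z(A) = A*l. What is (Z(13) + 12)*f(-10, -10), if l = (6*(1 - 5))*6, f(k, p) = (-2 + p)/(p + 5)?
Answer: -4464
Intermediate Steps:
f(k, p) = (-2 + p)/(5 + p)
l = -144 (l = (6*(-4))*6 = -24*6 = -144)
Z(A) = -144*A (Z(A) = A*(-144) = -144*A)
(Z(13) + 12)*f(-10, -10) = (-144*13 + 12)*((-2 - 10)/(5 - 10)) = (-1872 + 12)*(-12/(-5)) = -(-372)*(-12) = -1860*12/5 = -4464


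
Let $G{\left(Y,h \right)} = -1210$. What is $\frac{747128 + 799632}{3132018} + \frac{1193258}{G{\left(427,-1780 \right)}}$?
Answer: $- \frac{84896226251}{86130495} \approx -985.67$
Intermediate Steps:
$\frac{747128 + 799632}{3132018} + \frac{1193258}{G{\left(427,-1780 \right)}} = \frac{747128 + 799632}{3132018} + \frac{1193258}{-1210} = 1546760 \cdot \frac{1}{3132018} + 1193258 \left(- \frac{1}{1210}\right) = \frac{773380}{1566009} - \frac{54239}{55} = - \frac{84896226251}{86130495}$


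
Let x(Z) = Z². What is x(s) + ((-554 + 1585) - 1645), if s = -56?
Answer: 2522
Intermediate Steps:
x(s) + ((-554 + 1585) - 1645) = (-56)² + ((-554 + 1585) - 1645) = 3136 + (1031 - 1645) = 3136 - 614 = 2522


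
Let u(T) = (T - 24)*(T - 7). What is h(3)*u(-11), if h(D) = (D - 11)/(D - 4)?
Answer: 5040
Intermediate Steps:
h(D) = (-11 + D)/(-4 + D)
u(T) = (-24 + T)*(-7 + T)
h(3)*u(-11) = ((-11 + 3)/(-4 + 3))*(168 + (-11)**2 - 31*(-11)) = (-8/(-1))*(168 + 121 + 341) = -1*(-8)*630 = 8*630 = 5040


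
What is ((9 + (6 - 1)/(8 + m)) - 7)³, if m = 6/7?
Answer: 4019679/238328 ≈ 16.866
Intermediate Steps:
m = 6/7 (m = 6*(⅐) = 6/7 ≈ 0.85714)
((9 + (6 - 1)/(8 + m)) - 7)³ = ((9 + (6 - 1)/(8 + 6/7)) - 7)³ = ((9 + 5/(62/7)) - 7)³ = ((9 + 5*(7/62)) - 7)³ = ((9 + 35/62) - 7)³ = (593/62 - 7)³ = (159/62)³ = 4019679/238328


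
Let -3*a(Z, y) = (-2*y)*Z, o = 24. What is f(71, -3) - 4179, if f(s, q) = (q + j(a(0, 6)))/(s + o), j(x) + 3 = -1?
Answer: -397012/95 ≈ -4179.1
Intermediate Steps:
a(Z, y) = 2*Z*y/3 (a(Z, y) = -(-2*y)*Z/3 = -(-2)*Z*y/3 = 2*Z*y/3)
j(x) = -4 (j(x) = -3 - 1 = -4)
f(s, q) = (-4 + q)/(24 + s) (f(s, q) = (q - 4)/(s + 24) = (-4 + q)/(24 + s))
f(71, -3) - 4179 = (-4 - 3)/(24 + 71) - 4179 = -7/95 - 4179 = -397012/95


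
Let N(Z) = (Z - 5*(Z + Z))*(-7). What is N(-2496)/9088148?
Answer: -39312/2272037 ≈ -0.017303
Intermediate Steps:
N(Z) = 63*Z (N(Z) = (Z - 10*Z)*(-7) = -9*Z*(-7) = 63*Z)
N(-2496)/9088148 = (63*(-2496))/9088148 = -157248*1/9088148 = -39312/2272037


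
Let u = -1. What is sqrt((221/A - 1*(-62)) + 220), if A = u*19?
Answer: sqrt(97603)/19 ≈ 16.443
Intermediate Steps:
A = -19 (A = -1*19 = -19)
sqrt((221/A - 1*(-62)) + 220) = sqrt((221/(-19) - 1*(-62)) + 220) = sqrt((221*(-1/19) + 62) + 220) = sqrt((-221/19 + 62) + 220) = sqrt(957/19 + 220) = sqrt(5137/19) = sqrt(97603)/19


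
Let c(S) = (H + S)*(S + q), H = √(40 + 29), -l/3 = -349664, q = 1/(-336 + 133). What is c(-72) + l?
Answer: 213997800/203 - 14617*√69/203 ≈ 1.0536e+6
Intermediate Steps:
q = -1/203 (q = 1/(-203) = -1/203 ≈ -0.0049261)
l = 1048992 (l = -3*(-349664) = 1048992)
H = √69 ≈ 8.3066
c(S) = (-1/203 + S)*(S + √69) (c(S) = (√69 + S)*(S - 1/203) = (S + √69)*(-1/203 + S) = (-1/203 + S)*(S + √69))
c(-72) + l = ((-72)² - 1/203*(-72) - √69/203 - 72*√69) + 1048992 = (5184 + 72/203 - √69/203 - 72*√69) + 1048992 = (1052424/203 - 14617*√69/203) + 1048992 = 213997800/203 - 14617*√69/203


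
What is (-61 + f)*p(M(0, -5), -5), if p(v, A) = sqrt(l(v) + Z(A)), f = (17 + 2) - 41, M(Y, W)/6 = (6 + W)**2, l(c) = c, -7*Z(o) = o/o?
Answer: -83*sqrt(287)/7 ≈ -200.87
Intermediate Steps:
Z(o) = -1/7 (Z(o) = -o/(7*o) = -1/7*1 = -1/7)
M(Y, W) = 6*(6 + W)**2
f = -22 (f = 19 - 41 = -22)
p(v, A) = sqrt(-1/7 + v) (p(v, A) = sqrt(v - 1/7) = sqrt(-1/7 + v))
(-61 + f)*p(M(0, -5), -5) = (-61 - 22)*(sqrt(-7 + 49*(6*(6 - 5)**2))/7) = -83*sqrt(-7 + 49*(6*1**2))/7 = -83*sqrt(-7 + 49*(6*1))/7 = -83*sqrt(-7 + 49*6)/7 = -83*sqrt(-7 + 294)/7 = -83*sqrt(287)/7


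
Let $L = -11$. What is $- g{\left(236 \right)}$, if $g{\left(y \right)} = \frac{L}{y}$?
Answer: $\frac{11}{236} \approx 0.04661$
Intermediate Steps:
$g{\left(y \right)} = - \frac{11}{y}$
$- g{\left(236 \right)} = - \frac{-11}{236} = \left(-1\right) \left(- \frac{11}{236}\right) = \frac{11}{236}$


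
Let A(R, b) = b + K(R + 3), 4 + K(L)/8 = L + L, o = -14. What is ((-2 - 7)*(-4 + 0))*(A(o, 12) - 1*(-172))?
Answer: -864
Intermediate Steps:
K(L) = -32 + 16*L (K(L) = -32 + 8*(L + L) = -32 + 8*(2*L) = -32 + 16*L)
A(R, b) = 16 + b + 16*R (A(R, b) = b + (-32 + 16*(R + 3)) = b + (-32 + 16*(3 + R)) = b + (-32 + (48 + 16*R)) = b + (16 + 16*R) = 16 + b + 16*R)
((-2 - 7)*(-4 + 0))*(A(o, 12) - 1*(-172)) = ((-2 - 7)*(-4 + 0))*((16 + 12 + 16*(-14)) - 1*(-172)) = (-9*(-4))*((16 + 12 - 224) + 172) = 36*(-196 + 172) = 36*(-24) = -864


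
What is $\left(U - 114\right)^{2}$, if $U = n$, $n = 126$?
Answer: $144$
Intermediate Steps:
$U = 126$
$\left(U - 114\right)^{2} = \left(126 - 114\right)^{2} = 12^{2} = 144$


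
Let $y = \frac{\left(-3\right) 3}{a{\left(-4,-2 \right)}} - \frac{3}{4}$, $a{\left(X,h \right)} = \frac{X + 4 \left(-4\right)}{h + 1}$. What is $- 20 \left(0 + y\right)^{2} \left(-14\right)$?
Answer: $\frac{2016}{5} \approx 403.2$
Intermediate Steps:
$a{\left(X,h \right)} = \frac{-16 + X}{1 + h}$ ($a{\left(X,h \right)} = \frac{X - 16}{1 + h} = \frac{-16 + X}{1 + h}$)
$y = - \frac{6}{5}$ ($y = \frac{\left(-3\right) 3}{\frac{1}{1 - 2} \left(-16 - 4\right)} - \frac{3}{4} = - \frac{9}{\frac{1}{-1} \left(-20\right)} - \frac{3}{4} = - \frac{9}{\left(-1\right) \left(-20\right)} - \frac{3}{4} = - \frac{9}{20} - \frac{3}{4} = - \frac{6}{5} \approx -1.2$)
$- 20 \left(0 + y\right)^{2} \left(-14\right) = - 20 \left(0 - \frac{6}{5}\right)^{2} \left(-14\right) = - 20 \left(- \frac{6}{5}\right)^{2} \left(-14\right) = \left(-20\right) \frac{36}{25} \left(-14\right) = \left(- \frac{144}{5}\right) \left(-14\right) = \frac{2016}{5}$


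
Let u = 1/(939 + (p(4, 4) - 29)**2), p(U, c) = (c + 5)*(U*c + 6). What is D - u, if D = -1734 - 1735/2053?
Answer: -105068293553/60563500 ≈ -1734.8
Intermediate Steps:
p(U, c) = (5 + c)*(6 + U*c)
u = 1/29500 (u = 1/(939 + ((30 + 6*4 + 4*4**2 + 5*4*4) - 29)**2) = 1/(939 + ((30 + 24 + 4*16 + 80) - 29)**2) = 1/(939 + ((30 + 24 + 64 + 80) - 29)**2) = 1/(939 + (198 - 29)**2) = 1/(939 + 169**2) = 1/(939 + 28561) = 1/29500 ≈ 3.3898e-5)
D = -3561637/2053 (D = -1734 - 1735*1/2053 = -1734 - 1735/2053 = -3561637/2053 ≈ -1734.8)
D - u = -3561637/2053 - 1*1/29500 = -3561637/2053 - 1/29500 = -105068293553/60563500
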